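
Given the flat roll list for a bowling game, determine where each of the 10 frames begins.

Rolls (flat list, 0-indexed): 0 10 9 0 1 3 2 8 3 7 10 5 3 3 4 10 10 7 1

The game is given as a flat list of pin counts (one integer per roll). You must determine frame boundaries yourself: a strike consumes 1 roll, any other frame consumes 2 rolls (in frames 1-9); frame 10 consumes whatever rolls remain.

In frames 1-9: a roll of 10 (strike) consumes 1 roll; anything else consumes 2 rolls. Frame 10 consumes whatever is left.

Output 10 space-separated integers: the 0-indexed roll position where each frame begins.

Frame 1 starts at roll index 0: rolls=0,10 (sum=10), consumes 2 rolls
Frame 2 starts at roll index 2: rolls=9,0 (sum=9), consumes 2 rolls
Frame 3 starts at roll index 4: rolls=1,3 (sum=4), consumes 2 rolls
Frame 4 starts at roll index 6: rolls=2,8 (sum=10), consumes 2 rolls
Frame 5 starts at roll index 8: rolls=3,7 (sum=10), consumes 2 rolls
Frame 6 starts at roll index 10: roll=10 (strike), consumes 1 roll
Frame 7 starts at roll index 11: rolls=5,3 (sum=8), consumes 2 rolls
Frame 8 starts at roll index 13: rolls=3,4 (sum=7), consumes 2 rolls
Frame 9 starts at roll index 15: roll=10 (strike), consumes 1 roll
Frame 10 starts at roll index 16: 3 remaining rolls

Answer: 0 2 4 6 8 10 11 13 15 16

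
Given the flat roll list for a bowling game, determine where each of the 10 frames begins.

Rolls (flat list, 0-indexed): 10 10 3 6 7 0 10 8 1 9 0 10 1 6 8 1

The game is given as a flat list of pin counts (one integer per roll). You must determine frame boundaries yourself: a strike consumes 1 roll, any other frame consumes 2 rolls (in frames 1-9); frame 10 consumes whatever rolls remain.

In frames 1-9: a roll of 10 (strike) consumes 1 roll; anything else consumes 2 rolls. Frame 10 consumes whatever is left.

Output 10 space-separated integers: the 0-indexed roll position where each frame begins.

Frame 1 starts at roll index 0: roll=10 (strike), consumes 1 roll
Frame 2 starts at roll index 1: roll=10 (strike), consumes 1 roll
Frame 3 starts at roll index 2: rolls=3,6 (sum=9), consumes 2 rolls
Frame 4 starts at roll index 4: rolls=7,0 (sum=7), consumes 2 rolls
Frame 5 starts at roll index 6: roll=10 (strike), consumes 1 roll
Frame 6 starts at roll index 7: rolls=8,1 (sum=9), consumes 2 rolls
Frame 7 starts at roll index 9: rolls=9,0 (sum=9), consumes 2 rolls
Frame 8 starts at roll index 11: roll=10 (strike), consumes 1 roll
Frame 9 starts at roll index 12: rolls=1,6 (sum=7), consumes 2 rolls
Frame 10 starts at roll index 14: 2 remaining rolls

Answer: 0 1 2 4 6 7 9 11 12 14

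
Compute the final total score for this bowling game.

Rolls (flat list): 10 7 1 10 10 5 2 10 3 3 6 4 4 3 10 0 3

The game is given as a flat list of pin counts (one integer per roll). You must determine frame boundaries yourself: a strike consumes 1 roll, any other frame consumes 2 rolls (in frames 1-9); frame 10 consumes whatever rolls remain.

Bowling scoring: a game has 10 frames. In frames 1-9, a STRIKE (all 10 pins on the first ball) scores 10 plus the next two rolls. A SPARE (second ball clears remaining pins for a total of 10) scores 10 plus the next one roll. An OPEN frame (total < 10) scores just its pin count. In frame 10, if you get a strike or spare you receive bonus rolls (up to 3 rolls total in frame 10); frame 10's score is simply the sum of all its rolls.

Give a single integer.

Frame 1: STRIKE. 10 + next two rolls (7+1) = 18. Cumulative: 18
Frame 2: OPEN (7+1=8). Cumulative: 26
Frame 3: STRIKE. 10 + next two rolls (10+5) = 25. Cumulative: 51
Frame 4: STRIKE. 10 + next two rolls (5+2) = 17. Cumulative: 68
Frame 5: OPEN (5+2=7). Cumulative: 75
Frame 6: STRIKE. 10 + next two rolls (3+3) = 16. Cumulative: 91
Frame 7: OPEN (3+3=6). Cumulative: 97
Frame 8: SPARE (6+4=10). 10 + next roll (4) = 14. Cumulative: 111
Frame 9: OPEN (4+3=7). Cumulative: 118
Frame 10: STRIKE. Sum of all frame-10 rolls (10+0+3) = 13. Cumulative: 131

Answer: 131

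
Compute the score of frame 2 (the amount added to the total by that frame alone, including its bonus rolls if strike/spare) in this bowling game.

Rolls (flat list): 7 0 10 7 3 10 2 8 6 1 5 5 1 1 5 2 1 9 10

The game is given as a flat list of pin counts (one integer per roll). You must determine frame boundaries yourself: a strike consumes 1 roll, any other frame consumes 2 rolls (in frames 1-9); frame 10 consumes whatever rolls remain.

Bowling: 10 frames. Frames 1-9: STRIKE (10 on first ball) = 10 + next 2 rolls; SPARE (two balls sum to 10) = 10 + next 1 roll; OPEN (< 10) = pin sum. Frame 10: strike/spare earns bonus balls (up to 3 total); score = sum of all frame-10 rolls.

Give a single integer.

Answer: 20

Derivation:
Frame 1: OPEN (7+0=7). Cumulative: 7
Frame 2: STRIKE. 10 + next two rolls (7+3) = 20. Cumulative: 27
Frame 3: SPARE (7+3=10). 10 + next roll (10) = 20. Cumulative: 47
Frame 4: STRIKE. 10 + next two rolls (2+8) = 20. Cumulative: 67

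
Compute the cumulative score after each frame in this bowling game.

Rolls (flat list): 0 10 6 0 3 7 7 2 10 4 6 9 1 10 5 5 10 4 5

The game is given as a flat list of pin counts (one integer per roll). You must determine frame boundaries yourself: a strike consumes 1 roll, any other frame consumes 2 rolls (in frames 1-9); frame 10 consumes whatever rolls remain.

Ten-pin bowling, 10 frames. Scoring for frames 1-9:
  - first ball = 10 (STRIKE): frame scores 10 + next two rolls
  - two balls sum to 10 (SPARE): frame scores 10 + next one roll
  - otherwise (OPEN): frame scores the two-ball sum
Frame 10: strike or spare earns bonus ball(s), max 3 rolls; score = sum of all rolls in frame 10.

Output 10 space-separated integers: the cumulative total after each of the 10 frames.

Frame 1: SPARE (0+10=10). 10 + next roll (6) = 16. Cumulative: 16
Frame 2: OPEN (6+0=6). Cumulative: 22
Frame 3: SPARE (3+7=10). 10 + next roll (7) = 17. Cumulative: 39
Frame 4: OPEN (7+2=9). Cumulative: 48
Frame 5: STRIKE. 10 + next two rolls (4+6) = 20. Cumulative: 68
Frame 6: SPARE (4+6=10). 10 + next roll (9) = 19. Cumulative: 87
Frame 7: SPARE (9+1=10). 10 + next roll (10) = 20. Cumulative: 107
Frame 8: STRIKE. 10 + next two rolls (5+5) = 20. Cumulative: 127
Frame 9: SPARE (5+5=10). 10 + next roll (10) = 20. Cumulative: 147
Frame 10: STRIKE. Sum of all frame-10 rolls (10+4+5) = 19. Cumulative: 166

Answer: 16 22 39 48 68 87 107 127 147 166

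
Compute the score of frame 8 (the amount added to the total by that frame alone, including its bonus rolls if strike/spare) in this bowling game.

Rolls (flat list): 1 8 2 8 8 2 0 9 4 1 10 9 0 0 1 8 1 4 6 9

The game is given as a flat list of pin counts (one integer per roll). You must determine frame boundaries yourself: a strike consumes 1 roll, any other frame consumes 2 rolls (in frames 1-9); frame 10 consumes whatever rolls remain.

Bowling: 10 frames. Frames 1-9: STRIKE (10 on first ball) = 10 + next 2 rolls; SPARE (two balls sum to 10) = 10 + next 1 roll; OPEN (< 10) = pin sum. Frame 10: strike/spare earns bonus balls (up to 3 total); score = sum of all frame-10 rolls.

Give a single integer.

Answer: 1

Derivation:
Frame 1: OPEN (1+8=9). Cumulative: 9
Frame 2: SPARE (2+8=10). 10 + next roll (8) = 18. Cumulative: 27
Frame 3: SPARE (8+2=10). 10 + next roll (0) = 10. Cumulative: 37
Frame 4: OPEN (0+9=9). Cumulative: 46
Frame 5: OPEN (4+1=5). Cumulative: 51
Frame 6: STRIKE. 10 + next two rolls (9+0) = 19. Cumulative: 70
Frame 7: OPEN (9+0=9). Cumulative: 79
Frame 8: OPEN (0+1=1). Cumulative: 80
Frame 9: OPEN (8+1=9). Cumulative: 89
Frame 10: SPARE. Sum of all frame-10 rolls (4+6+9) = 19. Cumulative: 108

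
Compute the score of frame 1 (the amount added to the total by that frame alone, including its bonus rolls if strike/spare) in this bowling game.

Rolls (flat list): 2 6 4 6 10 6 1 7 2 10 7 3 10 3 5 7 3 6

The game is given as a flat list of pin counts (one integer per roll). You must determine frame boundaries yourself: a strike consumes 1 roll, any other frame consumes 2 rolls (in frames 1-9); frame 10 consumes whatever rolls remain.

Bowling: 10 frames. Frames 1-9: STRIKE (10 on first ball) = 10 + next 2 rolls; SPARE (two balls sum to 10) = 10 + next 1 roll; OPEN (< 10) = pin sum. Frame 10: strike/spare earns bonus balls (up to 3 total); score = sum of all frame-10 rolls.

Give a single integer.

Answer: 8

Derivation:
Frame 1: OPEN (2+6=8). Cumulative: 8
Frame 2: SPARE (4+6=10). 10 + next roll (10) = 20. Cumulative: 28
Frame 3: STRIKE. 10 + next two rolls (6+1) = 17. Cumulative: 45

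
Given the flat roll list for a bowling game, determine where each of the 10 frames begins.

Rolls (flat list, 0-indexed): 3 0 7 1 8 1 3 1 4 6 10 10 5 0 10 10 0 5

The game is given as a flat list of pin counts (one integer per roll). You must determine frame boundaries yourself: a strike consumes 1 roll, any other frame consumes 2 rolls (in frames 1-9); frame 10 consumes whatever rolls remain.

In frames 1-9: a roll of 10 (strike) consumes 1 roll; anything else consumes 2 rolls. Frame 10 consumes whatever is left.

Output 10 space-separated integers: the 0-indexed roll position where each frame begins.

Answer: 0 2 4 6 8 10 11 12 14 15

Derivation:
Frame 1 starts at roll index 0: rolls=3,0 (sum=3), consumes 2 rolls
Frame 2 starts at roll index 2: rolls=7,1 (sum=8), consumes 2 rolls
Frame 3 starts at roll index 4: rolls=8,1 (sum=9), consumes 2 rolls
Frame 4 starts at roll index 6: rolls=3,1 (sum=4), consumes 2 rolls
Frame 5 starts at roll index 8: rolls=4,6 (sum=10), consumes 2 rolls
Frame 6 starts at roll index 10: roll=10 (strike), consumes 1 roll
Frame 7 starts at roll index 11: roll=10 (strike), consumes 1 roll
Frame 8 starts at roll index 12: rolls=5,0 (sum=5), consumes 2 rolls
Frame 9 starts at roll index 14: roll=10 (strike), consumes 1 roll
Frame 10 starts at roll index 15: 3 remaining rolls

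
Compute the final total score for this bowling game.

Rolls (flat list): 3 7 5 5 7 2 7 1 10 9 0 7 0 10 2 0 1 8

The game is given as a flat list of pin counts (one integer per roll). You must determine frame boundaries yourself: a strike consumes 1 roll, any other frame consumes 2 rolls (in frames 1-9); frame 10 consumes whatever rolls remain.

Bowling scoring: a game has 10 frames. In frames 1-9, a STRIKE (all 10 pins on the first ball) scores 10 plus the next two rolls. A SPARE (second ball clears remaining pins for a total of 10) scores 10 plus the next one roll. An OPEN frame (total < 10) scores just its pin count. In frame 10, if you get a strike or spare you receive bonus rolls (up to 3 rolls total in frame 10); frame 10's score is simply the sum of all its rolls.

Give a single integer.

Frame 1: SPARE (3+7=10). 10 + next roll (5) = 15. Cumulative: 15
Frame 2: SPARE (5+5=10). 10 + next roll (7) = 17. Cumulative: 32
Frame 3: OPEN (7+2=9). Cumulative: 41
Frame 4: OPEN (7+1=8). Cumulative: 49
Frame 5: STRIKE. 10 + next two rolls (9+0) = 19. Cumulative: 68
Frame 6: OPEN (9+0=9). Cumulative: 77
Frame 7: OPEN (7+0=7). Cumulative: 84
Frame 8: STRIKE. 10 + next two rolls (2+0) = 12. Cumulative: 96
Frame 9: OPEN (2+0=2). Cumulative: 98
Frame 10: OPEN. Sum of all frame-10 rolls (1+8) = 9. Cumulative: 107

Answer: 107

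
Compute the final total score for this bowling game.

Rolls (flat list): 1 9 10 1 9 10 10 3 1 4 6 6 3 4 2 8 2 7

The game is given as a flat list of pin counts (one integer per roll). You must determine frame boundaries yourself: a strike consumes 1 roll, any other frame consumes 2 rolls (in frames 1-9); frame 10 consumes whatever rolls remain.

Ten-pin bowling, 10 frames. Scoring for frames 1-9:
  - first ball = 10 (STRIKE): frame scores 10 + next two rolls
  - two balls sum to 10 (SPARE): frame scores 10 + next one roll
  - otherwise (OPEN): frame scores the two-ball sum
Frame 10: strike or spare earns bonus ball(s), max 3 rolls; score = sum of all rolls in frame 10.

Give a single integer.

Answer: 149

Derivation:
Frame 1: SPARE (1+9=10). 10 + next roll (10) = 20. Cumulative: 20
Frame 2: STRIKE. 10 + next two rolls (1+9) = 20. Cumulative: 40
Frame 3: SPARE (1+9=10). 10 + next roll (10) = 20. Cumulative: 60
Frame 4: STRIKE. 10 + next two rolls (10+3) = 23. Cumulative: 83
Frame 5: STRIKE. 10 + next two rolls (3+1) = 14. Cumulative: 97
Frame 6: OPEN (3+1=4). Cumulative: 101
Frame 7: SPARE (4+6=10). 10 + next roll (6) = 16. Cumulative: 117
Frame 8: OPEN (6+3=9). Cumulative: 126
Frame 9: OPEN (4+2=6). Cumulative: 132
Frame 10: SPARE. Sum of all frame-10 rolls (8+2+7) = 17. Cumulative: 149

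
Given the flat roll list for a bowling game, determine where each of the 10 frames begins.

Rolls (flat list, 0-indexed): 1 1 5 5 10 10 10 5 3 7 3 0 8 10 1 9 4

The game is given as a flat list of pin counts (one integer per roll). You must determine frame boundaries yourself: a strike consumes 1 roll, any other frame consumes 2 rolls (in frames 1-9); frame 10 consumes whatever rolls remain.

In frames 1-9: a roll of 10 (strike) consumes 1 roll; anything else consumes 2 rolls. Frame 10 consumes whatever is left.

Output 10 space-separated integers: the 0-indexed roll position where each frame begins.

Frame 1 starts at roll index 0: rolls=1,1 (sum=2), consumes 2 rolls
Frame 2 starts at roll index 2: rolls=5,5 (sum=10), consumes 2 rolls
Frame 3 starts at roll index 4: roll=10 (strike), consumes 1 roll
Frame 4 starts at roll index 5: roll=10 (strike), consumes 1 roll
Frame 5 starts at roll index 6: roll=10 (strike), consumes 1 roll
Frame 6 starts at roll index 7: rolls=5,3 (sum=8), consumes 2 rolls
Frame 7 starts at roll index 9: rolls=7,3 (sum=10), consumes 2 rolls
Frame 8 starts at roll index 11: rolls=0,8 (sum=8), consumes 2 rolls
Frame 9 starts at roll index 13: roll=10 (strike), consumes 1 roll
Frame 10 starts at roll index 14: 3 remaining rolls

Answer: 0 2 4 5 6 7 9 11 13 14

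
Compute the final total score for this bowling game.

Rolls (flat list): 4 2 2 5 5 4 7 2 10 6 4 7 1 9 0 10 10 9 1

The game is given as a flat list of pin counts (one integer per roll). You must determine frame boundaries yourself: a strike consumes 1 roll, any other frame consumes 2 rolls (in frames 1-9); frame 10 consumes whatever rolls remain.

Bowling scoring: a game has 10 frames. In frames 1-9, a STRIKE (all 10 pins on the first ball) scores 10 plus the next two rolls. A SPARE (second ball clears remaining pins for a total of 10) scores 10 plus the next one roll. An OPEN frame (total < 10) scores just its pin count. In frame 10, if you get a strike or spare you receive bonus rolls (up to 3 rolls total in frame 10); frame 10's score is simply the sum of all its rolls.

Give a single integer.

Answer: 134

Derivation:
Frame 1: OPEN (4+2=6). Cumulative: 6
Frame 2: OPEN (2+5=7). Cumulative: 13
Frame 3: OPEN (5+4=9). Cumulative: 22
Frame 4: OPEN (7+2=9). Cumulative: 31
Frame 5: STRIKE. 10 + next two rolls (6+4) = 20. Cumulative: 51
Frame 6: SPARE (6+4=10). 10 + next roll (7) = 17. Cumulative: 68
Frame 7: OPEN (7+1=8). Cumulative: 76
Frame 8: OPEN (9+0=9). Cumulative: 85
Frame 9: STRIKE. 10 + next two rolls (10+9) = 29. Cumulative: 114
Frame 10: STRIKE. Sum of all frame-10 rolls (10+9+1) = 20. Cumulative: 134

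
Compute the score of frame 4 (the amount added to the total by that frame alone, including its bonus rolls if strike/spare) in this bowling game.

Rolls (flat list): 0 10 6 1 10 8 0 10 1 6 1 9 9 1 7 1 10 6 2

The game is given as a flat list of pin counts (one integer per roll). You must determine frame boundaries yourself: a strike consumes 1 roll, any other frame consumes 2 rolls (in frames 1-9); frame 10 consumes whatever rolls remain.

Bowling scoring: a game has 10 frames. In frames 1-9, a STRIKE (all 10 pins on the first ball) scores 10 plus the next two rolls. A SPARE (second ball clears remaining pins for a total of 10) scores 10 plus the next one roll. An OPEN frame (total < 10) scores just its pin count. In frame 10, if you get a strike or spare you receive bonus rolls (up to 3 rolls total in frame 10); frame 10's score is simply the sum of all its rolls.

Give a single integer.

Frame 1: SPARE (0+10=10). 10 + next roll (6) = 16. Cumulative: 16
Frame 2: OPEN (6+1=7). Cumulative: 23
Frame 3: STRIKE. 10 + next two rolls (8+0) = 18. Cumulative: 41
Frame 4: OPEN (8+0=8). Cumulative: 49
Frame 5: STRIKE. 10 + next two rolls (1+6) = 17. Cumulative: 66
Frame 6: OPEN (1+6=7). Cumulative: 73

Answer: 8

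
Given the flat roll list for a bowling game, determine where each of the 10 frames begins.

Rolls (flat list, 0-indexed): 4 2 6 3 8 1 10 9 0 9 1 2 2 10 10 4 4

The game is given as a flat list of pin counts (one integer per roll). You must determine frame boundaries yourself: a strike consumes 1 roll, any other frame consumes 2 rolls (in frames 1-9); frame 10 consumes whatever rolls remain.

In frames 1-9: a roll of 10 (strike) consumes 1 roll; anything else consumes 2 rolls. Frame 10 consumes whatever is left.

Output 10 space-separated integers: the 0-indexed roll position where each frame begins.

Answer: 0 2 4 6 7 9 11 13 14 15

Derivation:
Frame 1 starts at roll index 0: rolls=4,2 (sum=6), consumes 2 rolls
Frame 2 starts at roll index 2: rolls=6,3 (sum=9), consumes 2 rolls
Frame 3 starts at roll index 4: rolls=8,1 (sum=9), consumes 2 rolls
Frame 4 starts at roll index 6: roll=10 (strike), consumes 1 roll
Frame 5 starts at roll index 7: rolls=9,0 (sum=9), consumes 2 rolls
Frame 6 starts at roll index 9: rolls=9,1 (sum=10), consumes 2 rolls
Frame 7 starts at roll index 11: rolls=2,2 (sum=4), consumes 2 rolls
Frame 8 starts at roll index 13: roll=10 (strike), consumes 1 roll
Frame 9 starts at roll index 14: roll=10 (strike), consumes 1 roll
Frame 10 starts at roll index 15: 2 remaining rolls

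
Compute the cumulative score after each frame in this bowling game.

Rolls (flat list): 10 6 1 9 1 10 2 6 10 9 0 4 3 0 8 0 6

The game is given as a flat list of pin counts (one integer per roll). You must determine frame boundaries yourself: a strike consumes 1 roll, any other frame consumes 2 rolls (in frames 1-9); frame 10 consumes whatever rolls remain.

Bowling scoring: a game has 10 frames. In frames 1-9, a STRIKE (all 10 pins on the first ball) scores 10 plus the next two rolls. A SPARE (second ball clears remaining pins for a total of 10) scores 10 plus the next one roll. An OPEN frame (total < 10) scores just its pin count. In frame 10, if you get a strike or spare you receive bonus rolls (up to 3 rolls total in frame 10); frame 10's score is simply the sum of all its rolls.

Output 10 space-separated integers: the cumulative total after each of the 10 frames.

Answer: 17 24 44 62 70 89 98 105 113 119

Derivation:
Frame 1: STRIKE. 10 + next two rolls (6+1) = 17. Cumulative: 17
Frame 2: OPEN (6+1=7). Cumulative: 24
Frame 3: SPARE (9+1=10). 10 + next roll (10) = 20. Cumulative: 44
Frame 4: STRIKE. 10 + next two rolls (2+6) = 18. Cumulative: 62
Frame 5: OPEN (2+6=8). Cumulative: 70
Frame 6: STRIKE. 10 + next two rolls (9+0) = 19. Cumulative: 89
Frame 7: OPEN (9+0=9). Cumulative: 98
Frame 8: OPEN (4+3=7). Cumulative: 105
Frame 9: OPEN (0+8=8). Cumulative: 113
Frame 10: OPEN. Sum of all frame-10 rolls (0+6) = 6. Cumulative: 119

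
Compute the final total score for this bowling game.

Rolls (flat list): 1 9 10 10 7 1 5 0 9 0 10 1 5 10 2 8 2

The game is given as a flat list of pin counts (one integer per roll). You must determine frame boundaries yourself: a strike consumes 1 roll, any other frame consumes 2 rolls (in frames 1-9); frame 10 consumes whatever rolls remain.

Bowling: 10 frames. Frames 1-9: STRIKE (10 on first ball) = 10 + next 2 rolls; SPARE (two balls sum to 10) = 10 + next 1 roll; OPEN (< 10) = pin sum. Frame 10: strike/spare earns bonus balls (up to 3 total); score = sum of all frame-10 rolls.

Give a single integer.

Frame 1: SPARE (1+9=10). 10 + next roll (10) = 20. Cumulative: 20
Frame 2: STRIKE. 10 + next two rolls (10+7) = 27. Cumulative: 47
Frame 3: STRIKE. 10 + next two rolls (7+1) = 18. Cumulative: 65
Frame 4: OPEN (7+1=8). Cumulative: 73
Frame 5: OPEN (5+0=5). Cumulative: 78
Frame 6: OPEN (9+0=9). Cumulative: 87
Frame 7: STRIKE. 10 + next two rolls (1+5) = 16. Cumulative: 103
Frame 8: OPEN (1+5=6). Cumulative: 109
Frame 9: STRIKE. 10 + next two rolls (2+8) = 20. Cumulative: 129
Frame 10: SPARE. Sum of all frame-10 rolls (2+8+2) = 12. Cumulative: 141

Answer: 141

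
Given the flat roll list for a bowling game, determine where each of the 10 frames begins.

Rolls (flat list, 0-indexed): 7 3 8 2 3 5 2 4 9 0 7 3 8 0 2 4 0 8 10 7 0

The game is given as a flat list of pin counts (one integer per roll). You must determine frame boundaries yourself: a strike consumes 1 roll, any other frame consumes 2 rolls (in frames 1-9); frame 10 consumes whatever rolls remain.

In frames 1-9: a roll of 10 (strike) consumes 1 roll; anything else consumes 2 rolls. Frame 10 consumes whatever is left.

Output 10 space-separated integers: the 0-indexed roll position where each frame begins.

Frame 1 starts at roll index 0: rolls=7,3 (sum=10), consumes 2 rolls
Frame 2 starts at roll index 2: rolls=8,2 (sum=10), consumes 2 rolls
Frame 3 starts at roll index 4: rolls=3,5 (sum=8), consumes 2 rolls
Frame 4 starts at roll index 6: rolls=2,4 (sum=6), consumes 2 rolls
Frame 5 starts at roll index 8: rolls=9,0 (sum=9), consumes 2 rolls
Frame 6 starts at roll index 10: rolls=7,3 (sum=10), consumes 2 rolls
Frame 7 starts at roll index 12: rolls=8,0 (sum=8), consumes 2 rolls
Frame 8 starts at roll index 14: rolls=2,4 (sum=6), consumes 2 rolls
Frame 9 starts at roll index 16: rolls=0,8 (sum=8), consumes 2 rolls
Frame 10 starts at roll index 18: 3 remaining rolls

Answer: 0 2 4 6 8 10 12 14 16 18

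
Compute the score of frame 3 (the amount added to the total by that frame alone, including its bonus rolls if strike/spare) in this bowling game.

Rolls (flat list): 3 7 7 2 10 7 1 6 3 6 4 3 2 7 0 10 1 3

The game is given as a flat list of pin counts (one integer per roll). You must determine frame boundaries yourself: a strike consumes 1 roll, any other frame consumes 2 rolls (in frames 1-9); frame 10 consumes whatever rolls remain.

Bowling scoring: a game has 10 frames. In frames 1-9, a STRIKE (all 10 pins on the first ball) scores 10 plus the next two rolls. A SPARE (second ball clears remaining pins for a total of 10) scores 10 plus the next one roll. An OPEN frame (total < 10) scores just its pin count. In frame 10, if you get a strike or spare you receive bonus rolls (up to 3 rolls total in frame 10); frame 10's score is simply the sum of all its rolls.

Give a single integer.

Frame 1: SPARE (3+7=10). 10 + next roll (7) = 17. Cumulative: 17
Frame 2: OPEN (7+2=9). Cumulative: 26
Frame 3: STRIKE. 10 + next two rolls (7+1) = 18. Cumulative: 44
Frame 4: OPEN (7+1=8). Cumulative: 52
Frame 5: OPEN (6+3=9). Cumulative: 61

Answer: 18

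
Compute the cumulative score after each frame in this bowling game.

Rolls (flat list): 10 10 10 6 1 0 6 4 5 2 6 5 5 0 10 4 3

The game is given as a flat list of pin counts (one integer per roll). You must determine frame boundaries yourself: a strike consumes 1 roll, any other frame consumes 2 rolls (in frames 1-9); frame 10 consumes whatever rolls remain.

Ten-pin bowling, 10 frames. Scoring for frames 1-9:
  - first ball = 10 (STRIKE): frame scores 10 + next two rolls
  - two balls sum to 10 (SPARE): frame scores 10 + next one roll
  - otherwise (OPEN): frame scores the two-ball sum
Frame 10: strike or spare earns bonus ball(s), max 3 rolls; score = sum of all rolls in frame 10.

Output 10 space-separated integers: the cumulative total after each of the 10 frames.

Answer: 30 56 73 80 86 95 103 113 127 134

Derivation:
Frame 1: STRIKE. 10 + next two rolls (10+10) = 30. Cumulative: 30
Frame 2: STRIKE. 10 + next two rolls (10+6) = 26. Cumulative: 56
Frame 3: STRIKE. 10 + next two rolls (6+1) = 17. Cumulative: 73
Frame 4: OPEN (6+1=7). Cumulative: 80
Frame 5: OPEN (0+6=6). Cumulative: 86
Frame 6: OPEN (4+5=9). Cumulative: 95
Frame 7: OPEN (2+6=8). Cumulative: 103
Frame 8: SPARE (5+5=10). 10 + next roll (0) = 10. Cumulative: 113
Frame 9: SPARE (0+10=10). 10 + next roll (4) = 14. Cumulative: 127
Frame 10: OPEN. Sum of all frame-10 rolls (4+3) = 7. Cumulative: 134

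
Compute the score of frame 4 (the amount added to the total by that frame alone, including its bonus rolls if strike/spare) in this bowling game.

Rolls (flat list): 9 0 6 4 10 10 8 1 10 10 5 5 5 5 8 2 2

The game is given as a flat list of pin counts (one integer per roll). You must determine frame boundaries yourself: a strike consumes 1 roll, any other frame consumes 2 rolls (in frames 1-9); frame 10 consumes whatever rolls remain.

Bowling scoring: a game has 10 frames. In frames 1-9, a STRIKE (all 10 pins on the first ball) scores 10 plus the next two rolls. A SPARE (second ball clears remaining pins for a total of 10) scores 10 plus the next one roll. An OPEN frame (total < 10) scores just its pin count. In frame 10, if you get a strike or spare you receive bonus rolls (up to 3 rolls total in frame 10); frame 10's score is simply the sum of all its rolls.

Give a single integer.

Frame 1: OPEN (9+0=9). Cumulative: 9
Frame 2: SPARE (6+4=10). 10 + next roll (10) = 20. Cumulative: 29
Frame 3: STRIKE. 10 + next two rolls (10+8) = 28. Cumulative: 57
Frame 4: STRIKE. 10 + next two rolls (8+1) = 19. Cumulative: 76
Frame 5: OPEN (8+1=9). Cumulative: 85
Frame 6: STRIKE. 10 + next two rolls (10+5) = 25. Cumulative: 110

Answer: 19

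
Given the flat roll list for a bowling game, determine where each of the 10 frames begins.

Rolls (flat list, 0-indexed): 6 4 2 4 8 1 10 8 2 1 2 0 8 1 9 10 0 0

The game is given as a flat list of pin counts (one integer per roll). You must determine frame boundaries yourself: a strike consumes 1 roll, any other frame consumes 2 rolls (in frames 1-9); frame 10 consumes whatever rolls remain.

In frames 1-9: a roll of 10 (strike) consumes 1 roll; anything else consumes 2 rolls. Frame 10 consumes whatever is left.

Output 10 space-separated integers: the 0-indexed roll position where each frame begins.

Frame 1 starts at roll index 0: rolls=6,4 (sum=10), consumes 2 rolls
Frame 2 starts at roll index 2: rolls=2,4 (sum=6), consumes 2 rolls
Frame 3 starts at roll index 4: rolls=8,1 (sum=9), consumes 2 rolls
Frame 4 starts at roll index 6: roll=10 (strike), consumes 1 roll
Frame 5 starts at roll index 7: rolls=8,2 (sum=10), consumes 2 rolls
Frame 6 starts at roll index 9: rolls=1,2 (sum=3), consumes 2 rolls
Frame 7 starts at roll index 11: rolls=0,8 (sum=8), consumes 2 rolls
Frame 8 starts at roll index 13: rolls=1,9 (sum=10), consumes 2 rolls
Frame 9 starts at roll index 15: roll=10 (strike), consumes 1 roll
Frame 10 starts at roll index 16: 2 remaining rolls

Answer: 0 2 4 6 7 9 11 13 15 16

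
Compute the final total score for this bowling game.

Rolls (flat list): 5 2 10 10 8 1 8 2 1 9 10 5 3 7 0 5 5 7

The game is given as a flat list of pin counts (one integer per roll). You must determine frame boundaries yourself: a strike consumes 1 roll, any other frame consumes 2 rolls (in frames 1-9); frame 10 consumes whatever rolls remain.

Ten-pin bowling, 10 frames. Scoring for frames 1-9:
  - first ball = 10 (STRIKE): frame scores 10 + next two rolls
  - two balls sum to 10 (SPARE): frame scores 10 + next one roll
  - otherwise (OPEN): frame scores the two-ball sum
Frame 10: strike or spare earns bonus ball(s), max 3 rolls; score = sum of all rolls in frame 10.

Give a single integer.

Frame 1: OPEN (5+2=7). Cumulative: 7
Frame 2: STRIKE. 10 + next two rolls (10+8) = 28. Cumulative: 35
Frame 3: STRIKE. 10 + next two rolls (8+1) = 19. Cumulative: 54
Frame 4: OPEN (8+1=9). Cumulative: 63
Frame 5: SPARE (8+2=10). 10 + next roll (1) = 11. Cumulative: 74
Frame 6: SPARE (1+9=10). 10 + next roll (10) = 20. Cumulative: 94
Frame 7: STRIKE. 10 + next two rolls (5+3) = 18. Cumulative: 112
Frame 8: OPEN (5+3=8). Cumulative: 120
Frame 9: OPEN (7+0=7). Cumulative: 127
Frame 10: SPARE. Sum of all frame-10 rolls (5+5+7) = 17. Cumulative: 144

Answer: 144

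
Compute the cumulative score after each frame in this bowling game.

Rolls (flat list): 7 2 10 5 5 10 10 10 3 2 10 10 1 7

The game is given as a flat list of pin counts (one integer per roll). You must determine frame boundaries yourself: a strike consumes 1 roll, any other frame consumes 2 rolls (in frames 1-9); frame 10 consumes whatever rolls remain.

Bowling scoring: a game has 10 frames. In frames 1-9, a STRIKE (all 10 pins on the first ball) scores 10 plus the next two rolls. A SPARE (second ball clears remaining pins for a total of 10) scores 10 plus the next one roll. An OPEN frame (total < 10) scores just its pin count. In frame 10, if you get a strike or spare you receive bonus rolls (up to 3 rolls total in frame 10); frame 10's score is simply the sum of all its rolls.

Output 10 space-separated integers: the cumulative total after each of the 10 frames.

Frame 1: OPEN (7+2=9). Cumulative: 9
Frame 2: STRIKE. 10 + next two rolls (5+5) = 20. Cumulative: 29
Frame 3: SPARE (5+5=10). 10 + next roll (10) = 20. Cumulative: 49
Frame 4: STRIKE. 10 + next two rolls (10+10) = 30. Cumulative: 79
Frame 5: STRIKE. 10 + next two rolls (10+3) = 23. Cumulative: 102
Frame 6: STRIKE. 10 + next two rolls (3+2) = 15. Cumulative: 117
Frame 7: OPEN (3+2=5). Cumulative: 122
Frame 8: STRIKE. 10 + next two rolls (10+1) = 21. Cumulative: 143
Frame 9: STRIKE. 10 + next two rolls (1+7) = 18. Cumulative: 161
Frame 10: OPEN. Sum of all frame-10 rolls (1+7) = 8. Cumulative: 169

Answer: 9 29 49 79 102 117 122 143 161 169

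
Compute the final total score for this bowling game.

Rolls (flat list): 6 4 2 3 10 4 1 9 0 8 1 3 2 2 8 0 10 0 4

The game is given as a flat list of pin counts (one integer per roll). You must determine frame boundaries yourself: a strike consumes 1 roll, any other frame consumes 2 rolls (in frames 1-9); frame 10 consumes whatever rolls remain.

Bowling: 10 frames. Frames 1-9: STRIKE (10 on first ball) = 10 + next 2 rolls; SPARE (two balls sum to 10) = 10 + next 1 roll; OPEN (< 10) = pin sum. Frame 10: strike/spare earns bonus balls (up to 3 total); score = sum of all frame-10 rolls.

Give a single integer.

Answer: 84

Derivation:
Frame 1: SPARE (6+4=10). 10 + next roll (2) = 12. Cumulative: 12
Frame 2: OPEN (2+3=5). Cumulative: 17
Frame 3: STRIKE. 10 + next two rolls (4+1) = 15. Cumulative: 32
Frame 4: OPEN (4+1=5). Cumulative: 37
Frame 5: OPEN (9+0=9). Cumulative: 46
Frame 6: OPEN (8+1=9). Cumulative: 55
Frame 7: OPEN (3+2=5). Cumulative: 60
Frame 8: SPARE (2+8=10). 10 + next roll (0) = 10. Cumulative: 70
Frame 9: SPARE (0+10=10). 10 + next roll (0) = 10. Cumulative: 80
Frame 10: OPEN. Sum of all frame-10 rolls (0+4) = 4. Cumulative: 84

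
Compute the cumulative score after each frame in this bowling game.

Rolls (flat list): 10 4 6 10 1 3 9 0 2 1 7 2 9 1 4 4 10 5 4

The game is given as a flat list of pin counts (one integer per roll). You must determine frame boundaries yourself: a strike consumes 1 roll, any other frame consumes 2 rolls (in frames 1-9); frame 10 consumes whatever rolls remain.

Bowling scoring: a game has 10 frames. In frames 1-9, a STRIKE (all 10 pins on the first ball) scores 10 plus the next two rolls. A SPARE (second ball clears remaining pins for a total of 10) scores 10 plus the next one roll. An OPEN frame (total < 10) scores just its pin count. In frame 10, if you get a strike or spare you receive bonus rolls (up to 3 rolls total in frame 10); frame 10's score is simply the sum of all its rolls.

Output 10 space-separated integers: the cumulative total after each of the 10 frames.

Answer: 20 40 54 58 67 70 79 93 101 120

Derivation:
Frame 1: STRIKE. 10 + next two rolls (4+6) = 20. Cumulative: 20
Frame 2: SPARE (4+6=10). 10 + next roll (10) = 20. Cumulative: 40
Frame 3: STRIKE. 10 + next two rolls (1+3) = 14. Cumulative: 54
Frame 4: OPEN (1+3=4). Cumulative: 58
Frame 5: OPEN (9+0=9). Cumulative: 67
Frame 6: OPEN (2+1=3). Cumulative: 70
Frame 7: OPEN (7+2=9). Cumulative: 79
Frame 8: SPARE (9+1=10). 10 + next roll (4) = 14. Cumulative: 93
Frame 9: OPEN (4+4=8). Cumulative: 101
Frame 10: STRIKE. Sum of all frame-10 rolls (10+5+4) = 19. Cumulative: 120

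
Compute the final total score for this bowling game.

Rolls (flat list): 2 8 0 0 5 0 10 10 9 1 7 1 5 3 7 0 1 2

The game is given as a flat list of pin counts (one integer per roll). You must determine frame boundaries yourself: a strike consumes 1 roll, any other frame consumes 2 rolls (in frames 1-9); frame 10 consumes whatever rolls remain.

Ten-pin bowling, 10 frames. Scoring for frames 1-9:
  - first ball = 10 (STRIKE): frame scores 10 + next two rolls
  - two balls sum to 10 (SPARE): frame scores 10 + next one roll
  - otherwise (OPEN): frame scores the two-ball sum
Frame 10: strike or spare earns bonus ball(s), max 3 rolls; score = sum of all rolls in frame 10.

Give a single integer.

Frame 1: SPARE (2+8=10). 10 + next roll (0) = 10. Cumulative: 10
Frame 2: OPEN (0+0=0). Cumulative: 10
Frame 3: OPEN (5+0=5). Cumulative: 15
Frame 4: STRIKE. 10 + next two rolls (10+9) = 29. Cumulative: 44
Frame 5: STRIKE. 10 + next two rolls (9+1) = 20. Cumulative: 64
Frame 6: SPARE (9+1=10). 10 + next roll (7) = 17. Cumulative: 81
Frame 7: OPEN (7+1=8). Cumulative: 89
Frame 8: OPEN (5+3=8). Cumulative: 97
Frame 9: OPEN (7+0=7). Cumulative: 104
Frame 10: OPEN. Sum of all frame-10 rolls (1+2) = 3. Cumulative: 107

Answer: 107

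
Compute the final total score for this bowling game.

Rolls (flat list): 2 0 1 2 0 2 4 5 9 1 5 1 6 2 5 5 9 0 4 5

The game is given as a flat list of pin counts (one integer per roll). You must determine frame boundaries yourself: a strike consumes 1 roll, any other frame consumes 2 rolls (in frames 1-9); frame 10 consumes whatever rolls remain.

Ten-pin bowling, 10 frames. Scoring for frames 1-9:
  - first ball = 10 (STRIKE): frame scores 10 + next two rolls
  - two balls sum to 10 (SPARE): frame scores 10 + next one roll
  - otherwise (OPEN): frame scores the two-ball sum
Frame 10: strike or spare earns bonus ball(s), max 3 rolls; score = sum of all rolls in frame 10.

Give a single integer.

Answer: 82

Derivation:
Frame 1: OPEN (2+0=2). Cumulative: 2
Frame 2: OPEN (1+2=3). Cumulative: 5
Frame 3: OPEN (0+2=2). Cumulative: 7
Frame 4: OPEN (4+5=9). Cumulative: 16
Frame 5: SPARE (9+1=10). 10 + next roll (5) = 15. Cumulative: 31
Frame 6: OPEN (5+1=6). Cumulative: 37
Frame 7: OPEN (6+2=8). Cumulative: 45
Frame 8: SPARE (5+5=10). 10 + next roll (9) = 19. Cumulative: 64
Frame 9: OPEN (9+0=9). Cumulative: 73
Frame 10: OPEN. Sum of all frame-10 rolls (4+5) = 9. Cumulative: 82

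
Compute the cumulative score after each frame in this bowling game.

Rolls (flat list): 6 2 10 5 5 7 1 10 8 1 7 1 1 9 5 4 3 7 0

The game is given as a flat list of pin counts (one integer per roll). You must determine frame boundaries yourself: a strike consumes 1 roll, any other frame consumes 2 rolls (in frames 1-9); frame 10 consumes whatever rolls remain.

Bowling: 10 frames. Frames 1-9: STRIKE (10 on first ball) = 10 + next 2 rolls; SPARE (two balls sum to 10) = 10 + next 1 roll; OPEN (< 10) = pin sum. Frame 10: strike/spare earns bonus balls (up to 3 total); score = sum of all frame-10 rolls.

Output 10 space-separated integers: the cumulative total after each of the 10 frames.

Frame 1: OPEN (6+2=8). Cumulative: 8
Frame 2: STRIKE. 10 + next two rolls (5+5) = 20. Cumulative: 28
Frame 3: SPARE (5+5=10). 10 + next roll (7) = 17. Cumulative: 45
Frame 4: OPEN (7+1=8). Cumulative: 53
Frame 5: STRIKE. 10 + next two rolls (8+1) = 19. Cumulative: 72
Frame 6: OPEN (8+1=9). Cumulative: 81
Frame 7: OPEN (7+1=8). Cumulative: 89
Frame 8: SPARE (1+9=10). 10 + next roll (5) = 15. Cumulative: 104
Frame 9: OPEN (5+4=9). Cumulative: 113
Frame 10: SPARE. Sum of all frame-10 rolls (3+7+0) = 10. Cumulative: 123

Answer: 8 28 45 53 72 81 89 104 113 123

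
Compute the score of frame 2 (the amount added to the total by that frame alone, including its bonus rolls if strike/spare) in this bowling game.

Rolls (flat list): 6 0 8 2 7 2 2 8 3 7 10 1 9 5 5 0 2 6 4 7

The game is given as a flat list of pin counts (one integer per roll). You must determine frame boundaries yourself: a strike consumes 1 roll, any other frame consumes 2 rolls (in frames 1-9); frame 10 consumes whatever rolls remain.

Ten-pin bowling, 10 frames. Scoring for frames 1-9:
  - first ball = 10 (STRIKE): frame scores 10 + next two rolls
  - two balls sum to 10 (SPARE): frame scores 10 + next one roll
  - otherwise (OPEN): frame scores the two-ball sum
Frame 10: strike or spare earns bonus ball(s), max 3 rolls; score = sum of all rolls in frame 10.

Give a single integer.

Frame 1: OPEN (6+0=6). Cumulative: 6
Frame 2: SPARE (8+2=10). 10 + next roll (7) = 17. Cumulative: 23
Frame 3: OPEN (7+2=9). Cumulative: 32
Frame 4: SPARE (2+8=10). 10 + next roll (3) = 13. Cumulative: 45

Answer: 17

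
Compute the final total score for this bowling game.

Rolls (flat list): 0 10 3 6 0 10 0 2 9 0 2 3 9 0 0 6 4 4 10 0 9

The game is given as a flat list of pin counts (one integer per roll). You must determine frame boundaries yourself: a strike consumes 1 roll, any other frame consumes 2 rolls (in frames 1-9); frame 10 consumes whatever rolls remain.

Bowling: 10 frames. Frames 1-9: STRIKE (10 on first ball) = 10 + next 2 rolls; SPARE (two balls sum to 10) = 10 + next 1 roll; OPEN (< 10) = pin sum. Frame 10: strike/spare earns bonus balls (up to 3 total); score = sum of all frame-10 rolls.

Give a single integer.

Answer: 90

Derivation:
Frame 1: SPARE (0+10=10). 10 + next roll (3) = 13. Cumulative: 13
Frame 2: OPEN (3+6=9). Cumulative: 22
Frame 3: SPARE (0+10=10). 10 + next roll (0) = 10. Cumulative: 32
Frame 4: OPEN (0+2=2). Cumulative: 34
Frame 5: OPEN (9+0=9). Cumulative: 43
Frame 6: OPEN (2+3=5). Cumulative: 48
Frame 7: OPEN (9+0=9). Cumulative: 57
Frame 8: OPEN (0+6=6). Cumulative: 63
Frame 9: OPEN (4+4=8). Cumulative: 71
Frame 10: STRIKE. Sum of all frame-10 rolls (10+0+9) = 19. Cumulative: 90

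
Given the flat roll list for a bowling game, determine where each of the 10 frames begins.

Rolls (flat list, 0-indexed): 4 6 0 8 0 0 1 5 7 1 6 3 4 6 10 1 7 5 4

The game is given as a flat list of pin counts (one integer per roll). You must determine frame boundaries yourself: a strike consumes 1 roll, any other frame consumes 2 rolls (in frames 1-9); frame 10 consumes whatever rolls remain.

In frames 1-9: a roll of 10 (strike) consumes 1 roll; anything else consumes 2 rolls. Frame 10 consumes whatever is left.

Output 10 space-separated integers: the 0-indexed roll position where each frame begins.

Answer: 0 2 4 6 8 10 12 14 15 17

Derivation:
Frame 1 starts at roll index 0: rolls=4,6 (sum=10), consumes 2 rolls
Frame 2 starts at roll index 2: rolls=0,8 (sum=8), consumes 2 rolls
Frame 3 starts at roll index 4: rolls=0,0 (sum=0), consumes 2 rolls
Frame 4 starts at roll index 6: rolls=1,5 (sum=6), consumes 2 rolls
Frame 5 starts at roll index 8: rolls=7,1 (sum=8), consumes 2 rolls
Frame 6 starts at roll index 10: rolls=6,3 (sum=9), consumes 2 rolls
Frame 7 starts at roll index 12: rolls=4,6 (sum=10), consumes 2 rolls
Frame 8 starts at roll index 14: roll=10 (strike), consumes 1 roll
Frame 9 starts at roll index 15: rolls=1,7 (sum=8), consumes 2 rolls
Frame 10 starts at roll index 17: 2 remaining rolls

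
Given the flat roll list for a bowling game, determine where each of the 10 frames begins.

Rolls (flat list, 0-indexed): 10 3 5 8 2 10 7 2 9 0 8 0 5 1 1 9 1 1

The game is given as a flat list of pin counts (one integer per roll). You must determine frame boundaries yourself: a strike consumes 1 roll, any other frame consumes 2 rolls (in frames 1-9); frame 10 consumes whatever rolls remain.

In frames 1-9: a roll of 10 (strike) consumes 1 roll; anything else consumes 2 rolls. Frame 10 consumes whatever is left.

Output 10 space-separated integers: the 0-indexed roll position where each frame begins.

Frame 1 starts at roll index 0: roll=10 (strike), consumes 1 roll
Frame 2 starts at roll index 1: rolls=3,5 (sum=8), consumes 2 rolls
Frame 3 starts at roll index 3: rolls=8,2 (sum=10), consumes 2 rolls
Frame 4 starts at roll index 5: roll=10 (strike), consumes 1 roll
Frame 5 starts at roll index 6: rolls=7,2 (sum=9), consumes 2 rolls
Frame 6 starts at roll index 8: rolls=9,0 (sum=9), consumes 2 rolls
Frame 7 starts at roll index 10: rolls=8,0 (sum=8), consumes 2 rolls
Frame 8 starts at roll index 12: rolls=5,1 (sum=6), consumes 2 rolls
Frame 9 starts at roll index 14: rolls=1,9 (sum=10), consumes 2 rolls
Frame 10 starts at roll index 16: 2 remaining rolls

Answer: 0 1 3 5 6 8 10 12 14 16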